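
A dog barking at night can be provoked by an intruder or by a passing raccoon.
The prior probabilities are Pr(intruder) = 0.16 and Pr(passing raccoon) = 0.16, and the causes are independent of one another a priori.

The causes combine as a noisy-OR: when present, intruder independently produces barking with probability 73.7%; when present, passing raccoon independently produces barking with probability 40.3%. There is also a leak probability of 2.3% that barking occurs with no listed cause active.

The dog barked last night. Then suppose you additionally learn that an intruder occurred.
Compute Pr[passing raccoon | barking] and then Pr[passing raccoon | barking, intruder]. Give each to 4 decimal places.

Under noisy-OR, P(barking | causes) = 1 − (1−0.023)·∏(1−qᵢ) over the active causes.
P(barking) = 0.023×0.84×0.84 + 0.416731×0.84×0.16 + 0.743049×0.16×0.84 + 0.8466×0.16×0.16 = 0.016229 + 0.056009 + 0.099866 + 0.021673 = 0.193777
The passing raccoon-present share is 0.056009 + 0.021673 = 0.077682.
Hence the posterior is 0.077682/0.193777 ≈ 0.4009.

Now also conditioning on intruder=true:
Numerator (weight on configurations with passing raccoon): 0.8466·0.16 = 0.135456
Normalizer over all consistent configurations: 0.743049·0.84 + 0.8466·0.16 = 0.759617
Posterior = 0.135456 / 0.759617 ≈ 0.1783
Conditioning on intruder lowers the posterior on passing raccoon: the classic explaining-away effect in a common-effect structure.

Pr[passing raccoon | barking] ≈ 0.4009; Pr[passing raccoon | barking, intruder] ≈ 0.1783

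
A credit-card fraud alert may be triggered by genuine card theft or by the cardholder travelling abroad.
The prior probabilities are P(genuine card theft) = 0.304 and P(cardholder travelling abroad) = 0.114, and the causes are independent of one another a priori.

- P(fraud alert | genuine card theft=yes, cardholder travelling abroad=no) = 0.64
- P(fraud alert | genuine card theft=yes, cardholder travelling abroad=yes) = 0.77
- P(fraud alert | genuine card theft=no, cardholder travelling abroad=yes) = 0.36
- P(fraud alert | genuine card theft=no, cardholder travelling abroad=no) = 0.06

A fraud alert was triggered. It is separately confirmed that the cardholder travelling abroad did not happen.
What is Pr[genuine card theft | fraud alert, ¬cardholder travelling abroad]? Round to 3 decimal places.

P(fraud alert | ¬cardholder travelling abroad) = 0.06*0.696 + 0.64*0.304 = 0.041760 + 0.194560 = 0.236320
Of this, 0.194560 comes from 0.64*0.304 (the genuine card theft=true cases).
Hence the posterior is 0.194560/0.236320 ≈ 0.823.

Pr[genuine card theft | fraud alert, ¬cardholder travelling abroad] ≈ 0.823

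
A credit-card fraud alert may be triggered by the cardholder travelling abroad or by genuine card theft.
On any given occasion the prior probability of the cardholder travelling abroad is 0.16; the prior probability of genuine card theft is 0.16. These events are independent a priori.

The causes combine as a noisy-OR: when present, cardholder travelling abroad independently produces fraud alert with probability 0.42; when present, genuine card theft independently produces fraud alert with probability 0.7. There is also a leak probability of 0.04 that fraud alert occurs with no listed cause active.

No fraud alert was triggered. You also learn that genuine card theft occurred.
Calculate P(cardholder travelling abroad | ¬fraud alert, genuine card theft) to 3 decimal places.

P(cardholder travelling abroad | ¬fraud alert, genuine card theft) ≈ 0.099

Under noisy-OR, P(fraud alert | causes) = 1 − (1−0.04)·∏(1−qᵢ) over the active causes.
P(¬fraud alert | genuine card theft) = 0.288*0.84 + 0.16704*0.16 = 0.241920 + 0.026726 = 0.268646
The cardholder travelling abroad-present share is 0.16704*0.16 = 0.026726.
Hence the posterior is 0.026726/0.268646 ≈ 0.099.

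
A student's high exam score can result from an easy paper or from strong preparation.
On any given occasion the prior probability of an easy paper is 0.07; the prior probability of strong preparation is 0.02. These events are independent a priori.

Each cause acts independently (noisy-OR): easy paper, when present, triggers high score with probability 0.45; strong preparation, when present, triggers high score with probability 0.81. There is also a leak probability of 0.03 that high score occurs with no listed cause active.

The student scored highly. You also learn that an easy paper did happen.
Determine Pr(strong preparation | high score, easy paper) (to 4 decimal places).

Pr(strong preparation | high score, easy paper) ≈ 0.0378

Under noisy-OR, P(high score | causes) = 1 − (1−0.03)·∏(1−qᵢ) over the active causes.
Enumerate both values of strong preparation and weight by the priors:
  P(high score | easy paper) = 0.4665×0.98 + 0.898635×0.02
        = 0.457170 + 0.017973 = 0.475143
Configurations with strong preparation contribute 0.017973, so
  P(strong preparation | high score, easy paper) = 0.017973 / 0.475143 ≈ 0.0378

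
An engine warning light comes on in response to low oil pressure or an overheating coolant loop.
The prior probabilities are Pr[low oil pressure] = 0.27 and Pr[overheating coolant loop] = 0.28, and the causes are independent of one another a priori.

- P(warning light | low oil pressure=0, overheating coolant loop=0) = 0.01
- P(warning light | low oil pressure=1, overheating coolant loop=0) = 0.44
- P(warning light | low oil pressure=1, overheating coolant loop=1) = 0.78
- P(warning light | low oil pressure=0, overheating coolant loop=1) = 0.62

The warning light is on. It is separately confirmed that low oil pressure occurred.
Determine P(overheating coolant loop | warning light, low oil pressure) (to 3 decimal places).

P(overheating coolant loop | warning light, low oil pressure) ≈ 0.408

P(warning light | low oil pressure) = 0.44·0.72 + 0.78·0.28 = 0.316800 + 0.218400 = 0.535200
Of this, 0.218400 comes from 0.78·0.28 (the overheating coolant loop=true cases).
P(overheating coolant loop | warning light, low oil pressure) = 0.218400 / 0.535200 ≈ 0.408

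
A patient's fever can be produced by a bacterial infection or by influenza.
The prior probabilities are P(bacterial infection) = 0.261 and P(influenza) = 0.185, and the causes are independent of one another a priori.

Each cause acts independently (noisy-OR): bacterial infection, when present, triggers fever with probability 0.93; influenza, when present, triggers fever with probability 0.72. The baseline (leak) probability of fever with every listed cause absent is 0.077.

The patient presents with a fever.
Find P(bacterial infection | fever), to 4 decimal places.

P(bacterial infection | fever) ≈ 0.6251

Under noisy-OR, P(fever | causes) = 1 − (1−0.077)·∏(1−qᵢ) over the active causes.
By total probability over the 4 (bacterial infection, influenza) configurations:
  P(fever) = 0.077·0.739·0.815 + 0.74156·0.739·0.185 + 0.93539·0.261·0.815 + 0.981909·0.261·0.185
        = 0.046376 + 0.101382 + 0.198971 + 0.047411 = 0.394140
Configurations with bacterial infection contribute 0.246382, so
  P(bacterial infection | fever) = 0.246382 / 0.394140 ≈ 0.6251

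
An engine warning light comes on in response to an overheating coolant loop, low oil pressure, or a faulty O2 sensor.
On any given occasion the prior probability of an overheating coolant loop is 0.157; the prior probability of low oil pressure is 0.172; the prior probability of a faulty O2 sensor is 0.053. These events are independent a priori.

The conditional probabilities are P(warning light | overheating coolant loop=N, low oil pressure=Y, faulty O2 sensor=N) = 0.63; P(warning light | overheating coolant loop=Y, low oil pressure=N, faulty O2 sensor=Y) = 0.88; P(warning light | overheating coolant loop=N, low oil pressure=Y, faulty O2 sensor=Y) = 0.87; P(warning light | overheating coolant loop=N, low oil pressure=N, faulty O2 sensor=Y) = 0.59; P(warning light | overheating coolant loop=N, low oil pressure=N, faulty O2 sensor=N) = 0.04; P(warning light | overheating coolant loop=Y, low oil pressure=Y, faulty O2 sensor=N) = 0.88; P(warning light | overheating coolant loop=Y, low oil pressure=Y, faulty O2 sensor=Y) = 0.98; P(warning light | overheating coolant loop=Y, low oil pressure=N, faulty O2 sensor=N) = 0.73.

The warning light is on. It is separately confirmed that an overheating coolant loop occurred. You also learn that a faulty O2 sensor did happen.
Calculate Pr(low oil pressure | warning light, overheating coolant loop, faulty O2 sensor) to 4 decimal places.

Pr(low oil pressure | warning light, overheating coolant loop, faulty O2 sensor) ≈ 0.1879

Sum P(warning light|·) weighted by the priors over both values of low oil pressure:
  P(warning light | overheating coolant loop, faulty O2 sensor) = 0.88×0.828 + 0.98×0.172
        = 0.728640 + 0.168560 = 0.897200
The terms with low oil pressure present sum to 0.168560, so
  P(low oil pressure | warning light, overheating coolant loop, faulty O2 sensor) = 0.168560 / 0.897200 ≈ 0.1879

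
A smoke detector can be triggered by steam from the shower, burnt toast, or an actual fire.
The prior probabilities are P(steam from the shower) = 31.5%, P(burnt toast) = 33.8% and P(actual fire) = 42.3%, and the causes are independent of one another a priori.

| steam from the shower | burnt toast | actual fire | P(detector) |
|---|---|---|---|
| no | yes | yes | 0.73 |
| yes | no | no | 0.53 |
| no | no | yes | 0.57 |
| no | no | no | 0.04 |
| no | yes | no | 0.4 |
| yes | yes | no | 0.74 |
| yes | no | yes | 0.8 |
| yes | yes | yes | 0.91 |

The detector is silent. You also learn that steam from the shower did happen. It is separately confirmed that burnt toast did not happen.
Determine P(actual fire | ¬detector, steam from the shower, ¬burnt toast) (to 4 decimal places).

P(¬detector | steam from the shower, ¬burnt toast) = 0.47·0.577 + 0.2·0.423 = 0.271190 + 0.084600 = 0.355790
Of this, 0.084600 comes from 0.2·0.423 (the actual fire=true cases).
Hence the posterior is 0.084600/0.355790 ≈ 0.2378.

P(actual fire | ¬detector, steam from the shower, ¬burnt toast) ≈ 0.2378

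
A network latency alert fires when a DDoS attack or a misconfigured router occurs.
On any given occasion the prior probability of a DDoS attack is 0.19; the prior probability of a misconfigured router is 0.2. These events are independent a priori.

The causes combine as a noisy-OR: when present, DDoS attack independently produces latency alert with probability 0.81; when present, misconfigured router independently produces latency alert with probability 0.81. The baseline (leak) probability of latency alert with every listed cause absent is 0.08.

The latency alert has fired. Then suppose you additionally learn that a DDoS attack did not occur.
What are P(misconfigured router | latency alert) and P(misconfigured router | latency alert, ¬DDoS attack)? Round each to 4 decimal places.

P(misconfigured router | latency alert) ≈ 0.4901; P(misconfigured router | latency alert, ¬DDoS attack) ≈ 0.7206

Under noisy-OR, P(latency alert | causes) = 1 − (1−0.08)·∏(1−qᵢ) over the active causes.
P(latency alert) = 0.08×0.81×0.8 + 0.8252×0.81×0.2 + 0.8252×0.19×0.8 + 0.966788×0.19×0.2 = 0.051840 + 0.133682 + 0.125430 + 0.036738 = 0.347690
The misconfigured router-present share is 0.133682 + 0.036738 = 0.170420.
Hence the posterior is 0.170420/0.347690 ≈ 0.4901.

Now also conditioning on DDoS attack≠true:
Numerator (weight on configurations with misconfigured router): 0.8252*0.2 = 0.165040
The normalizing constant is 0.08*0.8 + 0.8252*0.2 = 0.229040
P(misconfigured router | latency alert, ¬DDoS attack) = 0.165040/0.229040 ≈ 0.7206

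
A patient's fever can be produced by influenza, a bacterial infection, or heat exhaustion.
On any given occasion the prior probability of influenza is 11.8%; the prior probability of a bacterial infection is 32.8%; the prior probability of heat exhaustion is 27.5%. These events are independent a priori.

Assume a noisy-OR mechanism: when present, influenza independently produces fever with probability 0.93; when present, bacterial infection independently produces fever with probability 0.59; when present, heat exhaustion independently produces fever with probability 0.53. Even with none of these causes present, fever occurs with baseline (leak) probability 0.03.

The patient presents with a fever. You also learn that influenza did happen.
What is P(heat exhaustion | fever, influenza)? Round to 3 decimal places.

Under noisy-OR, P(fever | causes) = 1 − (1−0.03)·∏(1−qᵢ) over the active causes.
By total probability over the 4 (bacterial infection, heat exhaustion) configurations:
  P(fever | influenza) = 0.9321·0.672·0.725 + 0.968087·0.672·0.275 + 0.972161·0.328·0.725 + 0.986916·0.328·0.275
        = 0.454119 + 0.178902 + 0.231180 + 0.089020 = 0.953221
Configurations with heat exhaustion contribute 0.267922, so
  P(heat exhaustion | fever, influenza) = 0.267922 / 0.953221 ≈ 0.281

P(heat exhaustion | fever, influenza) ≈ 0.281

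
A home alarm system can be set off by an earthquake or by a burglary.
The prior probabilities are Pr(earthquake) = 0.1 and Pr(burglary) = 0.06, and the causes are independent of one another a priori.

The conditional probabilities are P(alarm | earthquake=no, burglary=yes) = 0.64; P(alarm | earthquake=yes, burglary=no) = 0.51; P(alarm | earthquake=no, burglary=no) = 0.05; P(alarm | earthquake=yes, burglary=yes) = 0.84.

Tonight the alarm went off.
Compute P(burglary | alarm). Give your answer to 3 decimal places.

P(burglary | alarm) ≈ 0.305

Numerator (weight on configurations with burglary): 0.034560 + 0.005040 = 0.039600
Normalizer over all consistent configurations: 0.05*0.9*0.94 + 0.64*0.9*0.06 + 0.51*0.1*0.94 + 0.84*0.1*0.06 = 0.129840
Posterior = 0.039600 / 0.129840 ≈ 0.305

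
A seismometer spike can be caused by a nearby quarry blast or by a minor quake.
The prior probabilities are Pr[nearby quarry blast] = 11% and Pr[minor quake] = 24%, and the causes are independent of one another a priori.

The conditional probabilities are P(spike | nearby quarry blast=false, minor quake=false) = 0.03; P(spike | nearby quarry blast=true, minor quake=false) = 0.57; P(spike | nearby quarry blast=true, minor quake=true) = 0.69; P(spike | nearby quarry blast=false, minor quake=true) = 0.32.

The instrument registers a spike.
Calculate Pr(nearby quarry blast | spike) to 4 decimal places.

By total probability over the 4 (nearby quarry blast, minor quake) configurations:
  P(spike) = 0.03·0.89·0.76 + 0.32·0.89·0.24 + 0.57·0.11·0.76 + 0.69·0.11·0.24
        = 0.020292 + 0.068352 + 0.047652 + 0.018216 = 0.154512
The terms with nearby quarry blast present sum to 0.065868, so
  P(nearby quarry blast | spike) = 0.065868 / 0.154512 ≈ 0.4263

Pr(nearby quarry blast | spike) ≈ 0.4263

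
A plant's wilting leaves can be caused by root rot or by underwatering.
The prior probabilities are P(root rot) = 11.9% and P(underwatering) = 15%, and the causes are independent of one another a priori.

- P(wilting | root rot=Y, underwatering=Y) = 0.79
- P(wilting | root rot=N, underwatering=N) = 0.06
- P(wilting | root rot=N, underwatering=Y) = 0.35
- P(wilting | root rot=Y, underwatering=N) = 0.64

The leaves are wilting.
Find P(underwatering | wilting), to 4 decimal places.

Weight on underwatering=true, given the evidence: 0.046252 + 0.014101 = 0.060353
The normalizing constant is 0.06*0.881*0.85 + 0.35*0.881*0.15 + 0.64*0.119*0.85 + 0.79*0.119*0.15 = 0.170020
P(underwatering | wilting) = 0.060353/0.170020 ≈ 0.3550

P(underwatering | wilting) ≈ 0.3550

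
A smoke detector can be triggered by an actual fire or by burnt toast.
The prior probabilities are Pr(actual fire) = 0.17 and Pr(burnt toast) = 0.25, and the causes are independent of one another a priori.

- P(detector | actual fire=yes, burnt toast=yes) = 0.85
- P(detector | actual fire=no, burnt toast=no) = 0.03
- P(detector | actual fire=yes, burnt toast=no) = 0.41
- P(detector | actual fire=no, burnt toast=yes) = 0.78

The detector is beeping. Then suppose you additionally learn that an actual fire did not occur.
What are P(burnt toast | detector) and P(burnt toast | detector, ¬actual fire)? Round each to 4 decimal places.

Numerator (weight on configurations with burnt toast): 0.161850 + 0.036125 = 0.197975
Normalizer over all consistent configurations: 0.03×0.83×0.75 + 0.78×0.83×0.25 + 0.41×0.17×0.75 + 0.85×0.17×0.25 = 0.268925
P(burnt toast | detector) = 0.197975/0.268925 ≈ 0.7362

With the extra evidence:
By total probability over both values of burnt toast:
  P(detector | ¬actual fire) = 0.03×0.75 + 0.78×0.25
        = 0.022500 + 0.195000 = 0.217500
The terms with burnt toast present sum to 0.195000, so
  P(burnt toast | detector, ¬actual fire) = 0.195000 / 0.217500 ≈ 0.8966
Ruling out actual fire raises the posterior on burnt toast — the flip side of explaining away.

P(burnt toast | detector) ≈ 0.7362; P(burnt toast | detector, ¬actual fire) ≈ 0.8966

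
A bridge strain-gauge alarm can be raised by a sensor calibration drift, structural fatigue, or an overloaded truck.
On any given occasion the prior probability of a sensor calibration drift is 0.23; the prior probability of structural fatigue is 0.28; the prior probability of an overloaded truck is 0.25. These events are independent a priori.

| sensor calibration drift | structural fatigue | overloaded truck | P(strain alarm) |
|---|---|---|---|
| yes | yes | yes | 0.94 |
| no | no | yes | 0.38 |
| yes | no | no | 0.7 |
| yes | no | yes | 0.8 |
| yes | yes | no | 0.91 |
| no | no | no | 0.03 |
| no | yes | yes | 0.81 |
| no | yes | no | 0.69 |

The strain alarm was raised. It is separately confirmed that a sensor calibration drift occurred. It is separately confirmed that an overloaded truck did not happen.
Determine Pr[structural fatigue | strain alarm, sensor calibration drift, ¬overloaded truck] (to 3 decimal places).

By total probability over both values of structural fatigue:
  P(strain alarm | sensor calibration drift, ¬overloaded truck) = 0.7·0.72 + 0.91·0.28
        = 0.504000 + 0.254800 = 0.758800
Configurations with structural fatigue contribute 0.254800, so
  P(structural fatigue | strain alarm, sensor calibration drift, ¬overloaded truck) = 0.254800 / 0.758800 ≈ 0.336

Pr[structural fatigue | strain alarm, sensor calibration drift, ¬overloaded truck] ≈ 0.336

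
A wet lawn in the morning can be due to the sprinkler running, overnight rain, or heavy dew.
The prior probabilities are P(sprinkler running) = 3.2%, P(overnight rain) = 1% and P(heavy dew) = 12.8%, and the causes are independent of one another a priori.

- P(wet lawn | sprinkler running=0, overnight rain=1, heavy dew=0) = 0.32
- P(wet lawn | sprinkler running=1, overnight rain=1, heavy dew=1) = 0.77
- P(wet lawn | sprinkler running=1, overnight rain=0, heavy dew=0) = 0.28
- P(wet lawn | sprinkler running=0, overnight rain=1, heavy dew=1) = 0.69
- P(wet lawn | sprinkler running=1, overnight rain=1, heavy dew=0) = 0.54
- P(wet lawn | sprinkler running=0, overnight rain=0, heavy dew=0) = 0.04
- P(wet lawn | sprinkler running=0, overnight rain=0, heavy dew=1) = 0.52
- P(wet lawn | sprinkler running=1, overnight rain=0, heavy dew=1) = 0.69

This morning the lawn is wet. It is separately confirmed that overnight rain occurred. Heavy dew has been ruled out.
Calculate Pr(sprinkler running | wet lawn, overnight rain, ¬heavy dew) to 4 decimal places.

Pr(sprinkler running | wet lawn, overnight rain, ¬heavy dew) ≈ 0.0528

For the numerator, keep only sprinkler running=true terms: 0.54·0.032 = 0.017280
Denominator P(wet lawn | overnight rain, ¬heavy dew): 0.32·0.968 + 0.54·0.032 = 0.327040
Posterior = 0.017280 / 0.327040 ≈ 0.0528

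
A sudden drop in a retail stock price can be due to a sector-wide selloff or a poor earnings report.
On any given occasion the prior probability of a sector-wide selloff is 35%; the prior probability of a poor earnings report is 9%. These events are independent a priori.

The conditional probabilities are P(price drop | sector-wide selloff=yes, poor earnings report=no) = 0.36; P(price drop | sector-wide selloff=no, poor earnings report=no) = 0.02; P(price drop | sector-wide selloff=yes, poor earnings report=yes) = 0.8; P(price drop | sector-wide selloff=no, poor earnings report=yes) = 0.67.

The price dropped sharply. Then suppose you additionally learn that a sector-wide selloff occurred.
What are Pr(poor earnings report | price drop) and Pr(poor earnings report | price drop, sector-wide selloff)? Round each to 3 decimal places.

Weight on poor earnings report=true, given the evidence: 0.039195 + 0.025200 = 0.064395
The normalizing constant is 0.02×0.65×0.91 + 0.67×0.65×0.09 + 0.36×0.35×0.91 + 0.8×0.35×0.09 = 0.190885
Posterior = 0.064395 / 0.190885 ≈ 0.337

Now condition on the additional information:
P(price drop | sector-wide selloff) = 0.36×0.91 + 0.8×0.09 = 0.327600 + 0.072000 = 0.399600
The poor earnings report-present share is 0.8×0.09 = 0.072000.
Hence the posterior is 0.072000/0.399600 ≈ 0.180.
— sector-wide selloff explains away the evidence for poor earnings report.

Pr(poor earnings report | price drop) ≈ 0.337; Pr(poor earnings report | price drop, sector-wide selloff) ≈ 0.180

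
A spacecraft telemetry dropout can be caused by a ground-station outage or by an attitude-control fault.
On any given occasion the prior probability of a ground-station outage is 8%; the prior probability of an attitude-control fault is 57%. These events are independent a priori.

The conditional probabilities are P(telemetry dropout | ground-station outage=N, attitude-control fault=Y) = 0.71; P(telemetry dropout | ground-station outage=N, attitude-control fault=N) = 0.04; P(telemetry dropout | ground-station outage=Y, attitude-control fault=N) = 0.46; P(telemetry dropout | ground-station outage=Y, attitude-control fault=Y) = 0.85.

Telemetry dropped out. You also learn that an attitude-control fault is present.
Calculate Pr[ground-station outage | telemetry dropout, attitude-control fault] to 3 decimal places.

Weight on ground-station outage=true, given the evidence: 0.85·0.08 = 0.068000
The normalizing constant is 0.71·0.92 + 0.85·0.08 = 0.721200
Posterior = 0.068000 / 0.721200 ≈ 0.094

Pr[ground-station outage | telemetry dropout, attitude-control fault] ≈ 0.094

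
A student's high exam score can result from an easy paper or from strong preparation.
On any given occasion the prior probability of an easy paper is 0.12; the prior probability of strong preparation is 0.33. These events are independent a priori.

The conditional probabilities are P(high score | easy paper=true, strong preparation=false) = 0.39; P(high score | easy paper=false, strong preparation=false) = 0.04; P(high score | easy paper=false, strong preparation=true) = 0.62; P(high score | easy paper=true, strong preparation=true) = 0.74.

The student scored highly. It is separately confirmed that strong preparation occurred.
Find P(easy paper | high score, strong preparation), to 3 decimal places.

P(easy paper | high score, strong preparation) ≈ 0.140

For the numerator, keep only easy paper=true terms: 0.74·0.12 = 0.088800
The normalizing constant is 0.62·0.88 + 0.74·0.12 = 0.634400
Posterior = 0.088800 / 0.634400 ≈ 0.140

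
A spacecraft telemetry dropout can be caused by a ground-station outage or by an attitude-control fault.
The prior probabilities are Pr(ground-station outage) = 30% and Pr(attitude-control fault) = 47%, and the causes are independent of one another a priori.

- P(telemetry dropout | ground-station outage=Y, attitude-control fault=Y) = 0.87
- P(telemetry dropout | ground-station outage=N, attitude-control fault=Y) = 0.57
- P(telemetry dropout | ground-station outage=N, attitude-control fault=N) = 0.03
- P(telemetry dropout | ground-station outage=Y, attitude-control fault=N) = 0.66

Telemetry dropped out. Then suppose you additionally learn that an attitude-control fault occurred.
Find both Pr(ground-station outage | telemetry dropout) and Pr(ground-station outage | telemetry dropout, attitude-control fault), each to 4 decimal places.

Pr(ground-station outage | telemetry dropout) ≈ 0.5340; Pr(ground-station outage | telemetry dropout, attitude-control fault) ≈ 0.3955

P(telemetry dropout) = 0.03×0.7×0.53 + 0.57×0.7×0.47 + 0.66×0.3×0.53 + 0.87×0.3×0.47 = 0.011130 + 0.187530 + 0.104940 + 0.122670 = 0.426270
The ground-station outage-present share is 0.104940 + 0.122670 = 0.227610.
Hence the posterior is 0.227610/0.426270 ≈ 0.5340.

With the extra evidence:
P(telemetry dropout | attitude-control fault) = 0.57×0.7 + 0.87×0.3 = 0.399000 + 0.261000 = 0.660000
Restricting to configurations with ground-station outage present: 0.87×0.3 = 0.261000.
P(ground-station outage | telemetry dropout, attitude-control fault) = 0.261000 / 0.660000 ≈ 0.3955
The drop from 0.5340 to 0.3955 is the explaining-away (discounting) effect.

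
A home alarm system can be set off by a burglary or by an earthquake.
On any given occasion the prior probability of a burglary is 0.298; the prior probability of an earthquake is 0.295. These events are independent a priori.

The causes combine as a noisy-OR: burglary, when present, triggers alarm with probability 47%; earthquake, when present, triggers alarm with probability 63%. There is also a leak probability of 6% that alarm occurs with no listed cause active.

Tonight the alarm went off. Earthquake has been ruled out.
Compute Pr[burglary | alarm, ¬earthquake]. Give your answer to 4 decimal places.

Under noisy-OR, P(alarm | causes) = 1 − (1−0.06)·∏(1−qᵢ) over the active causes.
Numerator (weight on configurations with burglary): 0.5018·0.298 = 0.149536
Normalizer over all consistent configurations: 0.06·0.702 + 0.5018·0.298 = 0.191656
Posterior = 0.149536 / 0.191656 ≈ 0.7802

Pr[burglary | alarm, ¬earthquake] ≈ 0.7802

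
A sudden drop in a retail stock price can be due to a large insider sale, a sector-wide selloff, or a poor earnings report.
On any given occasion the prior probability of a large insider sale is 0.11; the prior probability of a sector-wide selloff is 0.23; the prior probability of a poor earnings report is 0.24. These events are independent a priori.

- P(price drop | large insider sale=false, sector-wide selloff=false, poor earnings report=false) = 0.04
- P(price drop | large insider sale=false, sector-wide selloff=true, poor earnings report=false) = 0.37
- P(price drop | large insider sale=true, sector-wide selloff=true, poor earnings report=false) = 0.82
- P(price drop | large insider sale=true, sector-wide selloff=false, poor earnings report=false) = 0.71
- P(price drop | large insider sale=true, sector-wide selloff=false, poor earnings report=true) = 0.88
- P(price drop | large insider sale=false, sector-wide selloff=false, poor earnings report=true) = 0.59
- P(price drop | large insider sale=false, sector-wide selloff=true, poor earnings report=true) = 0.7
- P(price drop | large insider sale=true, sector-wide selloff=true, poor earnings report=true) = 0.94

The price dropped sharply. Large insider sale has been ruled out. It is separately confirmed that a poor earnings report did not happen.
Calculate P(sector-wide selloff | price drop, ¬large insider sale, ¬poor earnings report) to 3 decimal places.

P(price drop | ¬large insider sale, ¬poor earnings report) = 0.04·0.77 + 0.37·0.23 = 0.030800 + 0.085100 = 0.115900
The sector-wide selloff-present share is 0.37·0.23 = 0.085100.
P(sector-wide selloff | price drop, ¬large insider sale, ¬poor earnings report) = 0.085100 / 0.115900 ≈ 0.734

P(sector-wide selloff | price drop, ¬large insider sale, ¬poor earnings report) ≈ 0.734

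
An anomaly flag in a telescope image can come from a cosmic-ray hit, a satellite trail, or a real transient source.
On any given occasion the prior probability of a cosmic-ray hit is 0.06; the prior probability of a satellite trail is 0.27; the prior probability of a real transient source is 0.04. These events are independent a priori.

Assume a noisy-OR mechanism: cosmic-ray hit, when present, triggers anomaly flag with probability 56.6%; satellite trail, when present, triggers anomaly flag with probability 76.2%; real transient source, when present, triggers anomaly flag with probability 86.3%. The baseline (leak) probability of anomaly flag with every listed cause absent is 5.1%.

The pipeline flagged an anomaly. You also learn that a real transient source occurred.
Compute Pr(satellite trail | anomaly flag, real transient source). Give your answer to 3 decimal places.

Under noisy-OR, P(anomaly flag | causes) = 1 − (1−0.051)·∏(1−qᵢ) over the active causes.
By total probability over the 4 (cosmic-ray hit, satellite trail) configurations:
  P(anomaly flag | real transient source) = 0.869987×0.94×0.73 + 0.969057×0.94×0.27 + 0.943574×0.06×0.73 + 0.986571×0.06×0.27
        = 0.596985 + 0.245947 + 0.041329 + 0.015982 = 0.900243
Keeping only the satellite trail-present terms gives 0.261929, so
  P(satellite trail | anomaly flag, real transient source) = 0.261929 / 0.900243 ≈ 0.291

Pr(satellite trail | anomaly flag, real transient source) ≈ 0.291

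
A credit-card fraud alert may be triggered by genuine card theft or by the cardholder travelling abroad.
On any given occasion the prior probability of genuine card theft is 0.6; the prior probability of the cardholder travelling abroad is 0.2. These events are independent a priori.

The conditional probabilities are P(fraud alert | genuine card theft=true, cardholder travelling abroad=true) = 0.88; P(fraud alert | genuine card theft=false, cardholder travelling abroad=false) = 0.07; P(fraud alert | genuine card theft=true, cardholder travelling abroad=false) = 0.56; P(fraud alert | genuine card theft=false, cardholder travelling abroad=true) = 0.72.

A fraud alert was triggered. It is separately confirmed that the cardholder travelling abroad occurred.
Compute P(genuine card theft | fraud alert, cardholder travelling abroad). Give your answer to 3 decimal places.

P(genuine card theft | fraud alert, cardholder travelling abroad) ≈ 0.647

Numerator (weight on configurations with genuine card theft): 0.88×0.6 = 0.528000
The normalizing constant is 0.72×0.4 + 0.88×0.6 = 0.816000
Posterior = 0.528000 / 0.816000 ≈ 0.647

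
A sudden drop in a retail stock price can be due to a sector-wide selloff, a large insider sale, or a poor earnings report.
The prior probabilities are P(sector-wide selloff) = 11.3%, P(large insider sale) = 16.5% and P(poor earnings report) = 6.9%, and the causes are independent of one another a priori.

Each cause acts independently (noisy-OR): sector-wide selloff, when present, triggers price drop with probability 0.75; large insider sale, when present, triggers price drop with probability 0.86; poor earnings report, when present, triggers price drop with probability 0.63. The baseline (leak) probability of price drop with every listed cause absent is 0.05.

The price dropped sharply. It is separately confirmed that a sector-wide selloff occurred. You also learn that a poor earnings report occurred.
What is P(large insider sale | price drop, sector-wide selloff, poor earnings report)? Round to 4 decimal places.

Under noisy-OR, P(price drop | causes) = 1 − (1−0.05)·∏(1−qᵢ) over the active causes.
Weight on large insider sale=true, given the evidence: 0.987698*0.165 = 0.162970
Normalizer over all consistent configurations: 0.912125*0.835 + 0.987698*0.165 = 0.924594
Posterior = 0.162970 / 0.924594 ≈ 0.1763

P(large insider sale | price drop, sector-wide selloff, poor earnings report) ≈ 0.1763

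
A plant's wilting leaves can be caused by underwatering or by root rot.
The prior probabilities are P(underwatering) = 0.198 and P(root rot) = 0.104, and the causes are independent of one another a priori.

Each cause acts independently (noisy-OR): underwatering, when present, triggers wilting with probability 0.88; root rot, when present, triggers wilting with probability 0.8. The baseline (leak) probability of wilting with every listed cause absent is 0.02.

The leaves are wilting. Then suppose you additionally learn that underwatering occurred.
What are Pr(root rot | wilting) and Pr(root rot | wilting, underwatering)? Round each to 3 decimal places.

Under noisy-OR, P(wilting | causes) = 1 − (1−0.02)·∏(1−qᵢ) over the active causes.
Enumerate the 4 (underwatering, root rot) configurations and weight by the priors:
  P(wilting) = 0.02×0.802×0.896 + 0.804×0.802×0.104 + 0.8824×0.198×0.896 + 0.97648×0.198×0.104
        = 0.014372 + 0.067060 + 0.156545 + 0.020108 = 0.258085
Keeping only the root rot-present terms gives 0.087168, so
  P(root rot | wilting) = 0.087168 / 0.258085 ≈ 0.338

With the extra evidence:
Weight on root rot=true, given the evidence: 0.97648*0.104 = 0.101554
Normalizer over all consistent configurations: 0.8824*0.896 + 0.97648*0.104 = 0.892184
Posterior = 0.101554 / 0.892184 ≈ 0.114
The drop from 0.338 to 0.114 is the explaining-away (discounting) effect.

Pr(root rot | wilting) ≈ 0.338; Pr(root rot | wilting, underwatering) ≈ 0.114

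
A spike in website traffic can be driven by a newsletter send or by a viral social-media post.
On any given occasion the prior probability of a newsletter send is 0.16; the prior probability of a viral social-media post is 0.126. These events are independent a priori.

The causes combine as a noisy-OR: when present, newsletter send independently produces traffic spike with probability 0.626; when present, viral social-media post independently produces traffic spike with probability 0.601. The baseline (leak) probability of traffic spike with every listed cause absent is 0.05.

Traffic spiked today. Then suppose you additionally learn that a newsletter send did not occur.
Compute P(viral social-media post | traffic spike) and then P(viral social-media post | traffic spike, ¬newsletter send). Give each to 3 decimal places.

Under noisy-OR, P(traffic spike | causes) = 1 − (1−0.05)·∏(1−qᵢ) over the active causes.
P(traffic spike) = 0.05*0.84*0.874 + 0.62095*0.84*0.126 + 0.6447*0.16*0.874 + 0.858235*0.16*0.126 = 0.036708 + 0.065721 + 0.090155 + 0.017302 = 0.209886
The viral social-media post-present share is 0.065721 + 0.017302 = 0.083023.
P(viral social-media post | traffic spike) = 0.083023 / 0.209886 ≈ 0.396

Now condition on the additional information:
For the numerator, keep only viral social-media post=true terms: 0.62095*0.126 = 0.078240
Denominator P(traffic spike | ¬newsletter send): 0.05*0.874 + 0.62095*0.126 = 0.121940
P(viral social-media post | traffic spike, ¬newsletter send) = 0.078240/0.121940 ≈ 0.642

P(viral social-media post | traffic spike) ≈ 0.396; P(viral social-media post | traffic spike, ¬newsletter send) ≈ 0.642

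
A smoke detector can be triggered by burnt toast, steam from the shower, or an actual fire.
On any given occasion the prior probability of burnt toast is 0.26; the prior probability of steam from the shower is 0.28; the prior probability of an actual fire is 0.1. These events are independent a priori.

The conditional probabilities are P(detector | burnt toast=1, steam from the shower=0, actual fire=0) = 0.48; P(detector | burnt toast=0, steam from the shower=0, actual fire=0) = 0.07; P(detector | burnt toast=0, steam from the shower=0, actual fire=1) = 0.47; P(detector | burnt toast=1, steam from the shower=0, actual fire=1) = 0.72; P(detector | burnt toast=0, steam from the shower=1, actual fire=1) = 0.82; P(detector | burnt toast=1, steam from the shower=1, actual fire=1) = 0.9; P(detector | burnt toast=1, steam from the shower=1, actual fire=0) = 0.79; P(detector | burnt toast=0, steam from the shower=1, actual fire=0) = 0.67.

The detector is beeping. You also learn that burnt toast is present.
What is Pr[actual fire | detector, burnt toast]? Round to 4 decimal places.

By total probability over the 4 (steam from the shower, actual fire) configurations:
  P(detector | burnt toast) = 0.48×0.72×0.9 + 0.72×0.72×0.1 + 0.79×0.28×0.9 + 0.9×0.28×0.1
        = 0.311040 + 0.051840 + 0.199080 + 0.025200 = 0.587160
The terms with actual fire present sum to 0.077040, so
  P(actual fire | detector, burnt toast) = 0.077040 / 0.587160 ≈ 0.1312

Pr[actual fire | detector, burnt toast] ≈ 0.1312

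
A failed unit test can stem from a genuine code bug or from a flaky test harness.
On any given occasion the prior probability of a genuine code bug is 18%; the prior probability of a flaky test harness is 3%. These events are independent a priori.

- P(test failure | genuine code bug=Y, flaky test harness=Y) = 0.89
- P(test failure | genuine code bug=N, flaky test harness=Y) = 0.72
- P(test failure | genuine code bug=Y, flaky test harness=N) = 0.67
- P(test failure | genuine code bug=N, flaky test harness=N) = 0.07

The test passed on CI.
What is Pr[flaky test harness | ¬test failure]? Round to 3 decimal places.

Pr[flaky test harness | ¬test failure] ≈ 0.009

Weight on flaky test harness=true, given the evidence: 0.006888 + 0.000594 = 0.007482
Normalizer over all consistent configurations: 0.93×0.82×0.97 + 0.28×0.82×0.03 + 0.33×0.18×0.97 + 0.11×0.18×0.03 = 0.804822
Posterior = 0.007482 / 0.804822 ≈ 0.009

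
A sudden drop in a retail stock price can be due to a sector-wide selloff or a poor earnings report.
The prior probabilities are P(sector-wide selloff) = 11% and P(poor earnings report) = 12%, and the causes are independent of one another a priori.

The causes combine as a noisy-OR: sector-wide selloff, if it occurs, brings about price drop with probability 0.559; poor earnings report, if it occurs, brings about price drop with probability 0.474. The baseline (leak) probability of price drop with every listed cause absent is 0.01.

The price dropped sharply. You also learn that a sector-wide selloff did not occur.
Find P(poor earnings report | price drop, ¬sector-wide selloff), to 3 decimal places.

P(poor earnings report | price drop, ¬sector-wide selloff) ≈ 0.867

Under noisy-OR, P(price drop | causes) = 1 − (1−0.01)·∏(1−qᵢ) over the active causes.
By total probability over both values of poor earnings report:
  P(price drop | ¬sector-wide selloff) = 0.01*0.88 + 0.47926*0.12
        = 0.008800 + 0.057511 = 0.066311
Keeping only the poor earnings report-present terms gives 0.057511, so
  P(poor earnings report | price drop, ¬sector-wide selloff) = 0.057511 / 0.066311 ≈ 0.867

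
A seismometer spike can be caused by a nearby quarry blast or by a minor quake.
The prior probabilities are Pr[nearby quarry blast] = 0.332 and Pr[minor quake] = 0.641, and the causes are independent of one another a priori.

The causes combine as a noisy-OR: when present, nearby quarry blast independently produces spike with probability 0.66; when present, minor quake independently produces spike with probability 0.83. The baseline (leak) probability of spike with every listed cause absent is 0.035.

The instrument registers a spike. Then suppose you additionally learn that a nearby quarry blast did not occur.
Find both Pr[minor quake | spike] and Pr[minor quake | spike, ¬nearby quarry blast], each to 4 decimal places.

Under noisy-OR, P(spike | causes) = 1 − (1−0.035)·∏(1−qᵢ) over the active causes.
Weight on minor quake=true, given the evidence: 0.357944 + 0.200942 = 0.558886
Denominator P(spike): 0.035·0.668·0.359 + 0.83595·0.668·0.641 + 0.6719·0.332·0.359 + 0.944223·0.332·0.641 = 0.647361
Posterior = 0.558886 / 0.647361 ≈ 0.8633

Now condition on the additional information:
Numerator (weight on configurations with minor quake): 0.83595×0.641 = 0.535844
Normalizer over all consistent configurations: 0.035×0.359 + 0.83595×0.641 = 0.548409
Posterior = 0.535844 / 0.548409 ≈ 0.9771

Pr[minor quake | spike] ≈ 0.8633; Pr[minor quake | spike, ¬nearby quarry blast] ≈ 0.9771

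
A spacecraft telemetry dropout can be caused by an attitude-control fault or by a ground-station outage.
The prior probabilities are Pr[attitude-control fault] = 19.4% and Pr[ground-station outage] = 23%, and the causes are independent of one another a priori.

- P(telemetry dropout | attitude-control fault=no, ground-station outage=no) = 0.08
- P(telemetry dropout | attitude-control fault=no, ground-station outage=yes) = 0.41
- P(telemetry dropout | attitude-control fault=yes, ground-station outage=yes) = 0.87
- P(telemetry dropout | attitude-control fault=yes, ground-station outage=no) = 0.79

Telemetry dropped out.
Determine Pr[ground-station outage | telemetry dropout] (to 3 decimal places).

Pr[ground-station outage | telemetry dropout] ≈ 0.406

Weight on ground-station outage=true, given the evidence: 0.076006 + 0.038819 = 0.114825
Normalizer over all consistent configurations: 0.08*0.806*0.77 + 0.41*0.806*0.23 + 0.79*0.194*0.77 + 0.87*0.194*0.23 = 0.282485
P(ground-station outage | telemetry dropout) = 0.114825/0.282485 ≈ 0.406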